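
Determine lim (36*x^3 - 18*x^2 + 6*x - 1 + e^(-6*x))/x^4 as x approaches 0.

54

Direct substitution gives 0/0.
Apply L'Hôpital: lim (108*x^2 - 36*x + 6 - 6*e^(-6*x))/(4*x^3), still 0/0.
Apply L'Hôpital: lim (216*x - 36 + 36*e^(-6*x))/(12*x^2), still 0/0.
Apply L'Hôpital: lim (216 - 216*e^(-6*x))/(24*x), still 0/0.
After 4 applications of L'Hôpital's rule the quotient is (1296*e^(-6*x))/(24); substituting x = 0 gives 54.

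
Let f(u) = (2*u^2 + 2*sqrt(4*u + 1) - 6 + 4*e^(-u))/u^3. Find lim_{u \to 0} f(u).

22/3

Substitution gives 0/0 (the numerator vanishes to order 3).
Expand each term to order u^3: the coefficient of u^3 in 2·√(1 + 4u) is 8 and in 4·e^(-u) is -2/3.
Lower-order terms cancel with the polynomial part, so the numerator is (22/3)·u^3 + o(u^3), and the limit is (22/3)/(1) = 22/3.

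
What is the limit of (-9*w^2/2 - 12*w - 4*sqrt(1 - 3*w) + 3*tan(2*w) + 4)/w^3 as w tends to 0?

59/4

Substitution gives 0/0 (the numerator vanishes to order 3).
Expand each term to order w^3: the coefficient of w^3 in -4·√(1 - 3w) is 27/4 and in 3·tan(2w) is 8.
Lower-order terms cancel with the polynomial part, so the numerator is (59/4)·w^3 + o(w^3), and the limit is (59/4)/(1) = 59/4.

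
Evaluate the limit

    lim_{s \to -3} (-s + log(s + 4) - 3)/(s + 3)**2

-1/2

Direct substitution gives 0/0.
Apply L'Hôpital: lim (-1 + 1/(s + 4))/(2*s + 6), still 0/0.
After 2 applications of L'Hôpital's rule the quotient is (-1/(s + 4)^2)/(2); substituting s = -3 gives -1/2.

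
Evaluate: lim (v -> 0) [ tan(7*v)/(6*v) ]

7/6

Substitution gives 0/0.
Since tan(u)/u → 1 as u → 0, tan(7v)/(7v) → 1 and the limit is 7/6.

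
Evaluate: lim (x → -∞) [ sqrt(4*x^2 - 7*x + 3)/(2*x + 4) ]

-1

For large |x|, √(4*x^2 - 7*x + 3) ≈ √4·|x| and the denominator ≈ 2x.
Since x → −∞, |x| = −x, giving −√4/(2) = -1.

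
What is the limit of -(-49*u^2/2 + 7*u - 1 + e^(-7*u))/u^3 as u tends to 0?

343/6

Direct substitution gives 0/0.
Apply L'Hôpital: lim (-49*u + 7 - 7*e^(-7*u))/(-3*u^2), still 0/0.
Apply L'Hôpital: lim (-49 + 49*e^(-7*u))/(-6*u), still 0/0.
After 3 applications of L'Hôpital's rule the quotient is (-343*e^(-7*u))/(-6); substituting u = 0 gives 343/6.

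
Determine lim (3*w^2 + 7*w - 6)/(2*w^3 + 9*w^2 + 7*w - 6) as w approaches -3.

-11/7

Direct substitution gives 0/0, so factor. Both numerator and denominator have (w + 3) as a factor.
After cancelling, the expression reduces to (3*w - 2)/(2*w^2 + 3*w - 2).
Substituting w = -3 gives -11/7.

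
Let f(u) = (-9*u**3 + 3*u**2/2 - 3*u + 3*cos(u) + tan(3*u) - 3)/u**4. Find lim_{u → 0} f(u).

Substitution gives 0/0; apply L'Hôpital's rule 4 times.
After differentiating numerator and denominator 4 times the quotient is (3*cos(u) + 1944*tan(3*u)^5 + 3240*tan(3*u)^3 + 1296*tan(3*u))/(24); at u = 0 this is 1/8.

1/8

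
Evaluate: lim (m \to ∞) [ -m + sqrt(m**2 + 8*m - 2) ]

This has the form ∞ − ∞. Multiply and divide by the conjugate √(m^2 + 8*m - 2) + m.
That gives (8m - 2) / (√(m^2 + 8*m - 2) + m).
Divide numerator and denominator by m: the limit is 8/(2·1) = 4.

4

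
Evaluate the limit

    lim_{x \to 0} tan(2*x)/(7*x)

2/7

Substitution gives 0/0.
Since tan(u)/u → 1 as u → 0, tan(2x)/(2x) → 1 and the limit is 2/7.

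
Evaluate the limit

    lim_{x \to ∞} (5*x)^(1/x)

Base → ∞ and exponent → 0: an ∞^0 form.
Take logs: (1/x)·ln(5·x^1) = (ln 5 + 1·ln x)/x → 0.
So the limit is e^0 = 1.

1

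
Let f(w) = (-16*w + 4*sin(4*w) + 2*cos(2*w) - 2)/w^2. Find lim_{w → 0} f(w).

-4

Substitution gives 0/0; apply L'Hôpital's rule 2 times.
After differentiating numerator and denominator 2 times the quotient is (-64*sin(4*w) - 8*cos(2*w))/(2); at w = 0 this is -4.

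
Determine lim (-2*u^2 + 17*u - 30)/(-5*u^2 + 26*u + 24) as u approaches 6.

7/34

Since u = 6 makes numerator and denominator zero, (u - 6) divides both.
Cancelling it gives (5 - 2*u)/(-5*u - 4); now plug in u = 6 to get 7/34.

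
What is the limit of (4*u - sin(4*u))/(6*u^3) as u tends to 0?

16/9

Direct substitution gives 0/0.
Apply L'Hôpital: lim (4 - 4*cos(4*u))/(18*u^2), still 0/0.
Apply L'Hôpital: lim (16*sin(4*u))/(36*u), still 0/0.
After 3 applications of L'Hôpital's rule the quotient is (64*cos(4*u))/(36); substituting u = 0 gives 16/9.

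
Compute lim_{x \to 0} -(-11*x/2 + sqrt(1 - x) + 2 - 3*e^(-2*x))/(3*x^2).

Substitution gives 0/0 (the numerator vanishes to order 2).
Expand each term to order x^2: the coefficient of x^2 in -3·e^(-2x) is -6 and in √(1 - x) is -1/8.
Lower-order terms cancel with the polynomial part, so the numerator is (-49/8)·x^2 + o(x^2), and the limit is (-49/8)/(-3) = 49/24.

49/24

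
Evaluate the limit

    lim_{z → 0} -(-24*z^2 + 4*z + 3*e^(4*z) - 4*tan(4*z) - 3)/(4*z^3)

Substitution gives 0/0 (the numerator vanishes to order 3).
Expand each term to order z^3: the coefficient of z^3 in 3·e^(4z) is 32 and in -4·tan(4z) is -256/3.
Lower-order terms cancel with the polynomial part, so the numerator is (-160/3)·z^3 + o(z^3), and the limit is (-160/3)/(-4) = 40/3.

40/3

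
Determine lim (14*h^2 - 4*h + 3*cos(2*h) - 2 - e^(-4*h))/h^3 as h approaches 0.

32/3

Substitution gives 0/0 (the numerator vanishes to order 3).
Expand each term to order h^3: the coefficient of h^3 in −e^(-4h) is 32/3 and in 3·cos(2h) is 0.
Lower-order terms cancel with the polynomial part, so the numerator is (32/3)·h^3 + o(h^3), and the limit is (32/3)/(1) = 32/3.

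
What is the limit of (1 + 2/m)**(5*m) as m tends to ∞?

The base → 1 and the exponent → ∞: a 1^∞ form.
Take logarithms: (5m)·ln(1 + 2/m). Since ln(1+u) ~ u for small u, this behaves like (5m)·(2/m) → 10.
So the limit is e^(10).

e^(10)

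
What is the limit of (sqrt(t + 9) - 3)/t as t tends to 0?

Substitution gives 0/0. Multiply numerator and denominator by the conjugate √(9 + t) + √9.
The numerator becomes (9 + t) − 9 = t, so the expression simplifies to 1/(√(9 + t) + √9).
Letting t → 0 gives 1/(2√9) = 1/6.

1/6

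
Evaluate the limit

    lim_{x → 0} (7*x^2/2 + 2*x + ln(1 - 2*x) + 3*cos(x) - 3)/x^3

Substitution gives 0/0 (the numerator vanishes to order 3).
Expand each term to order x^3: the coefficient of x^3 in ln(1 - 2x) is -8/3 and in 3·cos(x) is 0.
Lower-order terms cancel with the polynomial part, so the numerator is (-8/3)·x^3 + o(x^3), and the limit is (-8/3)/(1) = -8/3.

-8/3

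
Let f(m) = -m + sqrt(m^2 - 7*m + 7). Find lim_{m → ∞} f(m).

This has the form ∞ − ∞. Multiply and divide by the conjugate √(m^2 - 7*m + 7) + m.
That gives (-7m + 7) / (√(m^2 - 7*m + 7) + m).
Divide numerator and denominator by m: the limit is -7/(2·1) = -7/2.

-7/2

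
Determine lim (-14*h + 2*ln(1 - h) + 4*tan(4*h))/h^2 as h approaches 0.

Substitution gives 0/0; apply L'Hôpital's rule 2 times.
After differentiating numerator and denominator 2 times the quotient is (128*tan(4*h)/cos(4*h)^2 - 2/(h - 1)^2)/(2); at h = 0 this is -1.

-1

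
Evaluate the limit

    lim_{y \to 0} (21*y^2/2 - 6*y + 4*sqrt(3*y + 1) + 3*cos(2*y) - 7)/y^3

27/4

Substitution gives 0/0; apply L'Hôpital's rule 3 times.
After differentiating numerator and denominator 3 times the quotient is (24*sin(2*y) + 81/(2*(3*y + 1)^(5/2)))/(6); at y = 0 this is 27/4.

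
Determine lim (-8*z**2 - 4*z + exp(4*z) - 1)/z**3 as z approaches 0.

Direct substitution gives 0/0.
Apply L'Hôpital: lim (-16*z + 4*e^(4*z) - 4)/(3*z^2), still 0/0.
Apply L'Hôpital: lim (16*e^(4*z) - 16)/(6*z), still 0/0.
After 3 applications of L'Hôpital's rule the quotient is (64*e^(4*z))/(6); substituting z = 0 gives 32/3.

32/3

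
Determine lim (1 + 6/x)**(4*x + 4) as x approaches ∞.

e^(24)

Write it as [(1 + 6/x)^x]^(4) · (1 + 6/x)^(4). The bracketed term tends to e^(6) and the second factor to 1, so the limit is e^(24).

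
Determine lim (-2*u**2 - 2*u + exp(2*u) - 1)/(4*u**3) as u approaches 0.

1/3

Direct substitution gives 0/0.
Apply L'Hôpital: lim (-4*u + 2*e^(2*u) - 2)/(12*u^2), still 0/0.
Apply L'Hôpital: lim (4*e^(2*u) - 4)/(24*u), still 0/0.
After 3 applications of L'Hôpital's rule the quotient is (8*e^(2*u))/(24); substituting u = 0 gives 1/3.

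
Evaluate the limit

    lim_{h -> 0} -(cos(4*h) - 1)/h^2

Direct substitution gives 0/0.
Apply L'Hôpital: lim (-4*sin(4*h))/(-2*h), still 0/0.
After 2 applications of L'Hôpital's rule the quotient is (-16*cos(4*h))/(-2); substituting h = 0 gives 8.

8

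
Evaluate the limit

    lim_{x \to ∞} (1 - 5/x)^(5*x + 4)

Write it as [(1 - 5/x)^x]^(5) · (1 - 5/x)^(4). The bracketed term tends to e^(-5) and the second factor to 1, so the limit is e^(-25).

e^(-25)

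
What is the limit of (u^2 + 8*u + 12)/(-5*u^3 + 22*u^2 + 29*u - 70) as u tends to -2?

-4/119

At u = -2 both the top and bottom vanish — a removable singularity. Factoring out (u + 2) from each leaves (u + 6)/(-5*u^2 + 32*u - 35), which at u = -2 equals -4/119.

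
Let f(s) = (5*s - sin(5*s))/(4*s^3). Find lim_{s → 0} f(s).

Direct substitution gives 0/0.
Apply L'Hôpital: lim (5 - 5*cos(5*s))/(12*s^2), still 0/0.
Apply L'Hôpital: lim (25*sin(5*s))/(24*s), still 0/0.
After 3 applications of L'Hôpital's rule the quotient is (125*cos(5*s))/(24); substituting s = 0 gives 125/24.

125/24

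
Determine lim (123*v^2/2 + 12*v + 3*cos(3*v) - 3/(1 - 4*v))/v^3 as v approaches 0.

Substitution gives 0/0 (the numerator vanishes to order 3).
Expand each term to order v^3: the coefficient of v^3 in -3·1/(1 - 4v) is -192 and in 3·cos(3v) is 0.
Lower-order terms cancel with the polynomial part, so the numerator is (-192)·v^3 + o(v^3), and the limit is (-192)/(1) = -192.

-192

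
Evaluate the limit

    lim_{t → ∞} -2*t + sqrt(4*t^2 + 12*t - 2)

An ∞ − ∞ form. Rationalising with the conjugate, the difference becomes (12t - 2) / (√(4*t^2 + 12*t - 2) + 2t).
For large t the denominator behaves like 2·2t, so the quotient tends to 12/4 = 3.

3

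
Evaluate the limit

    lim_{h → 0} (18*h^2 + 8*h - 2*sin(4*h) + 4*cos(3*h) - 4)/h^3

64/3

Substitution gives 0/0; apply L'Hôpital's rule 3 times.
After differentiating numerator and denominator 3 times the quotient is (108*sin(3*h) + 128*cos(4*h))/(6); at h = 0 this is 64/3.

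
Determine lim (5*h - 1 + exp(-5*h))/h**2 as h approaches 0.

25/2

Direct substitution gives 0/0.
Apply L'Hôpital: lim (5 - 5*e^(-5*h))/(2*h), still 0/0.
After 2 applications of L'Hôpital's rule the quotient is (25*e^(-5*h))/(2); substituting h = 0 gives 25/2.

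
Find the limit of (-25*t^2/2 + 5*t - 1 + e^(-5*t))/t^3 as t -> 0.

-125/6

Direct substitution gives 0/0.
Apply L'Hôpital: lim (-25*t + 5 - 5*e^(-5*t))/(3*t^2), still 0/0.
Apply L'Hôpital: lim (-25 + 25*e^(-5*t))/(6*t), still 0/0.
After 3 applications of L'Hôpital's rule the quotient is (-125*e^(-5*t))/(6); substituting t = 0 gives -125/6.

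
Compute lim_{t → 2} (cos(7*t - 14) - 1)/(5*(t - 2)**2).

Direct substitution gives 0/0.
Apply L'Hôpital: lim (-7*sin(7*t - 14))/(10*t - 20), still 0/0.
After 2 applications of L'Hôpital's rule the quotient is (-49*cos(7*t - 14))/(10); substituting t = 2 gives -49/10.

-49/10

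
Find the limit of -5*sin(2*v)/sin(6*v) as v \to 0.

Substitution gives 0/0.
Divide numerator and denominator by v: sin(2v)/v → 2 and sin(6v)/v → 6, so the limit is -5·2/6 = -5/3.

-5/3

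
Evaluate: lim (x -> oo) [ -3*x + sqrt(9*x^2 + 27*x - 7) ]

9/2

This has the form ∞ − ∞. Multiply and divide by the conjugate √(9*x^2 + 27*x - 7) + 3x.
That gives (27x - 7) / (√(9*x^2 + 27*x - 7) + 3x).
Divide numerator and denominator by x: the limit is 27/(2·3) = 9/2.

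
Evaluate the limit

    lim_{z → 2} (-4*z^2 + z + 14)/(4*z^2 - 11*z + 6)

-3

Direct substitution gives 0/0, so factor. Both numerator and denominator have (z - 2) as a factor.
After cancelling, the expression reduces to (-4*z - 7)/(4*z - 3).
Substituting z = 2 gives -3.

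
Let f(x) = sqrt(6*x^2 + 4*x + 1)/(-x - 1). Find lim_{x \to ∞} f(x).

For large |x|, √(6*x^2 + 4*x + 1) ≈ √6·|x| and the denominator ≈ -x.
Since x → +∞, |x| = x, giving √6/(-1) = -√(6).

-√(6)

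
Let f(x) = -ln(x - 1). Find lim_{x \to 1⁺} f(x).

∞

As x → 1⁺, x - 1 → 0⁺ and ln(x - 1) → −∞.
Multiplying by -1 gives ∞.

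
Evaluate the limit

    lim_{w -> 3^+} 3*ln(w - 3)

As w → 3⁺, w - 3 → 0⁺ and ln(w - 3) → −∞.
Multiplying by 3 gives -∞.

-∞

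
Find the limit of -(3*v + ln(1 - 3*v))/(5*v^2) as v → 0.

Direct substitution gives 0/0.
Apply L'Hôpital: lim (3 - 3/(1 - 3*v))/(-10*v), still 0/0.
After 2 applications of L'Hôpital's rule the quotient is (-9/(1 - 3*v)^2)/(-10); substituting v = 0 gives 9/10.

9/10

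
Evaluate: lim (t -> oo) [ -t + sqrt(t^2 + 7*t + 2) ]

An ∞ − ∞ form. Rationalising with the conjugate, the difference becomes (7t + 2) / (√(t^2 + 7*t + 2) + t).
For large t the denominator behaves like 2·t, so the quotient tends to 7/2 = 7/2.

7/2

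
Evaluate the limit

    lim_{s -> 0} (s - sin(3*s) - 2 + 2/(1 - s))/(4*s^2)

1/2

Substitution gives 0/0 (the numerator vanishes to order 2).
Expand each term to order s^2: the coefficient of s^2 in 2·1/(1 - s) is 2 and in −sin(3s) is 0.
Lower-order terms cancel with the polynomial part, so the numerator is (2)·s^2 + o(s^2), and the limit is (2)/(4) = 1/2.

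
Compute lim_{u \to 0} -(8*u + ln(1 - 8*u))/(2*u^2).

Direct substitution gives 0/0.
Apply L'Hôpital: lim (8 - 8/(1 - 8*u))/(-4*u), still 0/0.
After 2 applications of L'Hôpital's rule the quotient is (-64/(1 - 8*u)^2)/(-4); substituting u = 0 gives 16.

16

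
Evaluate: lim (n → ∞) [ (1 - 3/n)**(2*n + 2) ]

e^(-6)

Let L be the limit and take ln: ln L = lim (2n + 2)·ln(1 - 3/n) = lim (2n + 2)·(-3/n + O(1/n²)) = -6.
Hence L = e^(-6).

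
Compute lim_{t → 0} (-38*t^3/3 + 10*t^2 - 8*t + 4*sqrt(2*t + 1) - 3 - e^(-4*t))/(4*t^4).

Substitution gives 0/0 (the numerator vanishes to order 4).
Expand each term to order t^4: the coefficient of t^4 in −e^(-4t) is -32/3 and in 4·√(1 + 2t) is -5/2.
Lower-order terms cancel with the polynomial part, so the numerator is (-79/6)·t^4 + o(t^4), and the limit is (-79/6)/(4) = -79/24.

-79/24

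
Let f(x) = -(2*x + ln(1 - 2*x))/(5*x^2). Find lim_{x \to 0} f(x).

2/5

Direct substitution gives 0/0.
Apply L'Hôpital: lim (2 - 2/(1 - 2*x))/(-10*x), still 0/0.
After 2 applications of L'Hôpital's rule the quotient is (-4/(1 - 2*x)^2)/(-10); substituting x = 0 gives 2/5.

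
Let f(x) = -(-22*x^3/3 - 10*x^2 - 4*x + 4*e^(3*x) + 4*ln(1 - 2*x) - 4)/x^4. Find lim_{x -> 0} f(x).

Substitution gives 0/0 (the numerator vanishes to order 4).
Expand each term to order x^4: the coefficient of x^4 in 4·e^(3x) is 27/2 and in 4·ln(1 - 2x) is -16.
Lower-order terms cancel with the polynomial part, so the numerator is (-5/2)·x^4 + o(x^4), and the limit is (-5/2)/(-1) = 5/2.

5/2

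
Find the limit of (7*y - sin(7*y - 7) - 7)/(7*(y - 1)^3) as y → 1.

49/6

Direct substitution gives 0/0.
Apply L'Hôpital: lim (7 - 7*cos(7*y - 7))/(21*(y - 1)^2), still 0/0.
Apply L'Hôpital: lim (49*sin(7*y - 7))/(42*y - 42), still 0/0.
After 3 applications of L'Hôpital's rule the quotient is (343*cos(7*y - 7))/(42); substituting y = 1 gives 49/6.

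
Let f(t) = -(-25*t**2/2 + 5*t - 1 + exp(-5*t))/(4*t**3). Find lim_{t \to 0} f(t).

125/24

Direct substitution gives 0/0.
Apply L'Hôpital: lim (-25*t + 5 - 5*e^(-5*t))/(-12*t^2), still 0/0.
Apply L'Hôpital: lim (-25 + 25*e^(-5*t))/(-24*t), still 0/0.
After 3 applications of L'Hôpital's rule the quotient is (-125*e^(-5*t))/(-24); substituting t = 0 gives 125/24.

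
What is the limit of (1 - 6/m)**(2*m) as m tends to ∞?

Let L be the limit and take ln: ln L = lim (2m)·ln(1 - 6/m) = lim (2m)·(-6/m + O(1/m²)) = -12.
Hence L = e^(-12).

e^(-12)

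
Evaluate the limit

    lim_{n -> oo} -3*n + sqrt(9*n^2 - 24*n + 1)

-4

An ∞ − ∞ form. Rationalising with the conjugate, the difference becomes (-24n + 1) / (√(9*n^2 - 24*n + 1) + 3n).
For large n the denominator behaves like 2·3n, so the quotient tends to -24/6 = -4.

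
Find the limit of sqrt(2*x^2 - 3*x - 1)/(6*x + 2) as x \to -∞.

For large |x|, √(2*x^2 - 3*x - 1) ≈ √2·|x| and the denominator ≈ 6x.
Since x → −∞, |x| = −x, giving −√2/(6) = -√(2)/6.

-√(2)/6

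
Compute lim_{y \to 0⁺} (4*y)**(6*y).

Base → 0⁺ and exponent → 0⁺: a 0^0 form.
Take logs: 6y·ln(4y). This is 0·(−∞); rewriting as ln(4y)/(1/(6y)) and applying L'Hôpital gives 0.
Hence the limit is e^0 = 1.

1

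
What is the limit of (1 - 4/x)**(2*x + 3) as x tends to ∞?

e^(-8)

Write it as [(1 - 4/x)^x]^(2) · (1 - 4/x)^(3). The bracketed term tends to e^(-4) and the second factor to 1, so the limit is e^(-8).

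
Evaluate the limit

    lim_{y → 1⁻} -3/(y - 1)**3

∞

As y → 1⁻, (y - 1) → 0⁻, so (y - 1)^3 → 0⁻ and -3/(y - 1)^3 → ∞.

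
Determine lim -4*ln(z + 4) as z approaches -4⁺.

As z → -4⁺, z + 4 → 0⁺ and ln(z + 4) → −∞.
Multiplying by -4 gives ∞.

∞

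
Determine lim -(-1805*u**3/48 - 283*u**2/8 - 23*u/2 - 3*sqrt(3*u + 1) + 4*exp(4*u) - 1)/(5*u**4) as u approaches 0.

Substitution gives 0/0 (the numerator vanishes to order 4).
Expand each term to order u^4: the coefficient of u^4 in -3·√(1 + 3u) is 1215/128 and in 4·e^(4u) is 128/3.
Lower-order terms cancel with the polynomial part, so the numerator is (20029/384)·u^4 + o(u^4), and the limit is (20029/384)/(-5) = -20029/1920.

-20029/1920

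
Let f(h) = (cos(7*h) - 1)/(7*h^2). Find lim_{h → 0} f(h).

-7/2

Direct substitution gives 0/0.
Apply L'Hôpital: lim (-7*sin(7*h))/(14*h), still 0/0.
After 2 applications of L'Hôpital's rule the quotient is (-49*cos(7*h))/(14); substituting h = 0 gives -7/2.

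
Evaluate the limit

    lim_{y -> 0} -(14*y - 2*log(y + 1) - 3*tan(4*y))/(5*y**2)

-1/5

Substitution gives 0/0; apply L'Hôpital's rule 2 times.
After differentiating numerator and denominator 2 times the quotient is (-96*tan(4*y)/cos(4*y)^2 + 2/(y + 1)^2)/(-10); at y = 0 this is -1/5.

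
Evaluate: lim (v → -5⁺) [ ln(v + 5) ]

-∞

As v → -5⁺, v + 5 → 0⁺ and ln(v + 5) → −∞.
Multiplying by 1 gives -∞.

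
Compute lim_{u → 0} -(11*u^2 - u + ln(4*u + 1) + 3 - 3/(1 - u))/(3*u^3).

Substitution gives 0/0 (the numerator vanishes to order 3).
Expand each term to order u^3: the coefficient of u^3 in -3·1/(1 - u) is -3 and in ln(1 + 4u) is 64/3.
Lower-order terms cancel with the polynomial part, so the numerator is (55/3)·u^3 + o(u^3), and the limit is (55/3)/(-3) = -55/9.

-55/9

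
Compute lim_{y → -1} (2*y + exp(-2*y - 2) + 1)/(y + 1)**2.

Direct substitution gives 0/0.
Apply L'Hôpital: lim (2 - 2*e^(-2*y - 2))/(2*y + 2), still 0/0.
After 2 applications of L'Hôpital's rule the quotient is (4*e^(-2*y - 2))/(2); substituting y = -1 gives 2.

2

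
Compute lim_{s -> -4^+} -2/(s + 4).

-∞

As s → -4⁺, (s + 4) → 0⁺, so (s + 4)^1 → 0⁺ and -2/(s + 4)^1 → -∞.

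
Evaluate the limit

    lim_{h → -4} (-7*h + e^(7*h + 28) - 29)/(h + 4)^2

Direct substitution gives 0/0.
Apply L'Hôpital: lim (7*e^(7*h + 28) - 7)/(2*h + 8), still 0/0.
After 2 applications of L'Hôpital's rule the quotient is (49*e^(7*h + 28))/(2); substituting h = -4 gives 49/2.

49/2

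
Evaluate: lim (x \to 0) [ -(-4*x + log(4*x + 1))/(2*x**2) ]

4

Direct substitution gives 0/0.
Apply L'Hôpital: lim (-4 + 4/(4*x + 1))/(-4*x), still 0/0.
After 2 applications of L'Hôpital's rule the quotient is (-16/(4*x + 1)^2)/(-4); substituting x = 0 gives 4.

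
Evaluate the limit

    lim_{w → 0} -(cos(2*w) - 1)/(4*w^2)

Direct substitution gives 0/0.
Apply L'Hôpital: lim (-2*sin(2*w))/(-8*w), still 0/0.
After 2 applications of L'Hôpital's rule the quotient is (-4*cos(2*w))/(-8); substituting w = 0 gives 1/2.

1/2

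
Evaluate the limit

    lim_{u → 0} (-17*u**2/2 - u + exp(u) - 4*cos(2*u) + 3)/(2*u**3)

1/12

Substitution gives 0/0 (the numerator vanishes to order 3).
Expand each term to order u^3: the coefficient of u^3 in e^(u) is 1/6 and in -4·cos(2u) is 0.
Lower-order terms cancel with the polynomial part, so the numerator is (1/6)·u^3 + o(u^3), and the limit is (1/6)/(2) = 1/12.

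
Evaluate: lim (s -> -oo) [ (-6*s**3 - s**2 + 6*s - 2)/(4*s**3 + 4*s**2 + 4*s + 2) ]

Numerator and denominator both have degree 3.
Dividing every term by s^3, all lower-order terms vanish and the limit is the ratio of leading coefficients, -6/(4) = -3/2.

-3/2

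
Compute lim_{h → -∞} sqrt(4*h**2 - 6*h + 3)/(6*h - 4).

-1/3

For large |h|, √(4*h^2 - 6*h + 3) ≈ √4·|h| and the denominator ≈ 6h.
Since h → −∞, |h| = −h, giving −√4/(6) = -1/3.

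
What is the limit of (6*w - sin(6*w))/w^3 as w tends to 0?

Direct substitution gives 0/0.
Apply L'Hôpital: lim (6 - 6*cos(6*w))/(3*w^2), still 0/0.
Apply L'Hôpital: lim (36*sin(6*w))/(6*w), still 0/0.
After 3 applications of L'Hôpital's rule the quotient is (216*cos(6*w))/(6); substituting w = 0 gives 36.

36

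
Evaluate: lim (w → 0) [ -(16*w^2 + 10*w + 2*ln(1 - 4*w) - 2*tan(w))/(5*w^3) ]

Substitution gives 0/0 (the numerator vanishes to order 3).
Expand each term to order w^3: the coefficient of w^3 in -2·tan(w) is -2/3 and in 2·ln(1 - 4w) is -128/3.
Lower-order terms cancel with the polynomial part, so the numerator is (-130/3)·w^3 + o(w^3), and the limit is (-130/3)/(-5) = 26/3.

26/3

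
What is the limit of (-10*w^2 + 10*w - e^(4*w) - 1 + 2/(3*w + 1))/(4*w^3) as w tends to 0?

Substitution gives 0/0 (the numerator vanishes to order 3).
Expand each term to order w^3: the coefficient of w^3 in 2·1/(1 + 3w) is -54 and in −e^(4w) is -32/3.
Lower-order terms cancel with the polynomial part, so the numerator is (-194/3)·w^3 + o(w^3), and the limit is (-194/3)/(4) = -97/6.

-97/6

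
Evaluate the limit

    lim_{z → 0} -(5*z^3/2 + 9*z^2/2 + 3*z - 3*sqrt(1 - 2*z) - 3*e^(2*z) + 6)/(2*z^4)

1/16

Substitution gives 0/0; apply L'Hôpital's rule 4 times.
After differentiating numerator and denominator 4 times the quotient is (-48*e^(2*z) + 45/(1 - 2*z)^(7/2))/(-48); at z = 0 this is 1/16.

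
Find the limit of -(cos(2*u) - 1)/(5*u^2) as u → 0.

Direct substitution gives 0/0.
Apply L'Hôpital: lim (-2*sin(2*u))/(-10*u), still 0/0.
After 2 applications of L'Hôpital's rule the quotient is (-4*cos(2*u))/(-10); substituting u = 0 gives 2/5.

2/5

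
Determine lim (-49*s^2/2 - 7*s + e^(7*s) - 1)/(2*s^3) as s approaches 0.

343/12

Direct substitution gives 0/0.
Apply L'Hôpital: lim (-49*s + 7*e^(7*s) - 7)/(6*s^2), still 0/0.
Apply L'Hôpital: lim (49*e^(7*s) - 49)/(12*s), still 0/0.
After 3 applications of L'Hôpital's rule the quotient is (343*e^(7*s))/(12); substituting s = 0 gives 343/12.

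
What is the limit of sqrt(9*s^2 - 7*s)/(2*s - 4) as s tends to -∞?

-3/2

For large |s|, √(9*s^2 - 7*s) ≈ √9·|s| and the denominator ≈ 2s.
Since s → −∞, |s| = −s, giving −√9/(2) = -3/2.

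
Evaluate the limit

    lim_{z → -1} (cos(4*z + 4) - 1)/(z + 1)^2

-8

Direct substitution gives 0/0.
Apply L'Hôpital: lim (-4*sin(4*z + 4))/(2*z + 2), still 0/0.
After 2 applications of L'Hôpital's rule the quotient is (-16*cos(4*z + 4))/(2); substituting z = -1 gives -8.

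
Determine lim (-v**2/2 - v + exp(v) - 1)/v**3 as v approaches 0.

Direct substitution gives 0/0.
Apply L'Hôpital: lim (-v + e^(v) - 1)/(3*v^2), still 0/0.
Apply L'Hôpital: lim (e^(v) - 1)/(6*v), still 0/0.
After 3 applications of L'Hôpital's rule the quotient is (e^(v))/(6); substituting v = 0 gives 1/6.

1/6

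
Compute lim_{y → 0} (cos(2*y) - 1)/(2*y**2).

-1

Direct substitution gives 0/0.
Apply L'Hôpital: lim (-2*sin(2*y))/(4*y), still 0/0.
After 2 applications of L'Hôpital's rule the quotient is (-4*cos(2*y))/(4); substituting y = 0 gives -1.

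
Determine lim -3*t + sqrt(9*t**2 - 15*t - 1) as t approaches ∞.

This has the form ∞ − ∞. Multiply and divide by the conjugate √(9*t^2 - 15*t - 1) + 3t.
That gives (-15t - 1) / (√(9*t^2 - 15*t - 1) + 3t).
Divide numerator and denominator by t: the limit is -15/(2·3) = -5/2.

-5/2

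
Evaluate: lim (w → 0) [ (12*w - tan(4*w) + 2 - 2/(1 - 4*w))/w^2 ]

Substitution gives 0/0 (the numerator vanishes to order 2).
Expand each term to order w^2: the coefficient of w^2 in -2·1/(1 - 4w) is -32 and in −tan(4w) is 0.
Lower-order terms cancel with the polynomial part, so the numerator is (-32)·w^2 + o(w^2), and the limit is (-32)/(1) = -32.

-32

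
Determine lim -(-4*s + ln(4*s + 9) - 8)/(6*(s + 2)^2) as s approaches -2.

4/3

Direct substitution gives 0/0.
Apply L'Hôpital: lim (-4 + 4/(4*s + 9))/(-12*s - 24), still 0/0.
After 2 applications of L'Hôpital's rule the quotient is (-16/(4*s + 9)^2)/(-12); substituting s = -2 gives 4/3.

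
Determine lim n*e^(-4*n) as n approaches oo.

Write as n^1/e^{4n}, an ∞/∞ form.
Exponential growth dominates any polynomial, so repeated L'Hôpital (or the standard result) gives 0.

0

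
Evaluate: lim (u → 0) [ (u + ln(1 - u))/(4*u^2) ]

Direct substitution gives 0/0.
Apply L'Hôpital: lim (1 - 1/(1 - u))/(8*u), still 0/0.
After 2 applications of L'Hôpital's rule the quotient is (-1/(1 - u)^2)/(8); substituting u = 0 gives -1/8.

-1/8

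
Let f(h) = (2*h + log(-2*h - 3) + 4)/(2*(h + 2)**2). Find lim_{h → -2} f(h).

-1

Direct substitution gives 0/0.
Apply L'Hôpital: lim (2 - 2/(-2*h - 3))/(4*h + 8), still 0/0.
After 2 applications of L'Hôpital's rule the quotient is (-4/(-2*h - 3)^2)/(4); substituting h = -2 gives -1.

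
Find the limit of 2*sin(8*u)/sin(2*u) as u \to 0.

8

Substitution gives 0/0.
Divide numerator and denominator by u: sin(8u)/u → 8 and sin(2u)/u → 2, so the limit is 2·8/2 = 8.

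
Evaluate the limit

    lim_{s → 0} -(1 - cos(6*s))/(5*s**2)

Substitution gives 0/0.
Use (1 − cos u)/u² → 1/2 with u = 6s: the limit is 6²/(2·(-5)) = -18/5.

-18/5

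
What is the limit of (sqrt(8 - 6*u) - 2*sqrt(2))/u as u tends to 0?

-3*√(2)/4

Substitution gives 0/0. Multiply numerator and denominator by the conjugate √(8 - 6u) + √8.
The numerator becomes (8 - 6u) − 8 = -6u, so the expression simplifies to -6/(√(8 - 6u) + √8).
Letting u → 0 gives -6/(2√8) = -3*√(2)/4.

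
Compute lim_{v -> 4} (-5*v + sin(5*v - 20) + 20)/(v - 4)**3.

-125/6

Direct substitution gives 0/0.
Apply L'Hôpital: lim (5*cos(5*v - 20) - 5)/(3*(v - 4)^2), still 0/0.
Apply L'Hôpital: lim (-25*sin(5*v - 20))/(6*v - 24), still 0/0.
After 3 applications of L'Hôpital's rule the quotient is (-125*cos(5*v - 20))/(6); substituting v = 4 gives -125/6.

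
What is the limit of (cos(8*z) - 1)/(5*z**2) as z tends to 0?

-32/5

Direct substitution gives 0/0.
Apply L'Hôpital: lim (-8*sin(8*z))/(10*z), still 0/0.
After 2 applications of L'Hôpital's rule the quotient is (-64*cos(8*z))/(10); substituting z = 0 gives -32/5.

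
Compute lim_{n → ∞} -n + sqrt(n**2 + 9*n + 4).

9/2

This has the form ∞ − ∞. Multiply and divide by the conjugate √(n^2 + 9*n + 4) + n.
That gives (9n + 4) / (√(n^2 + 9*n + 4) + n).
Divide numerator and denominator by n: the limit is 9/(2·1) = 9/2.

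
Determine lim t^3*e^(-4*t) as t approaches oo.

Write as t^3/e^{4t}, an ∞/∞ form.
Exponential growth dominates any polynomial, so repeated L'Hôpital (or the standard result) gives 0.

0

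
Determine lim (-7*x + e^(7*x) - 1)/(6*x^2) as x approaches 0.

49/12

Direct substitution gives 0/0.
Apply L'Hôpital: lim (7*e^(7*x) - 7)/(12*x), still 0/0.
After 2 applications of L'Hôpital's rule the quotient is (49*e^(7*x))/(12); substituting x = 0 gives 49/12.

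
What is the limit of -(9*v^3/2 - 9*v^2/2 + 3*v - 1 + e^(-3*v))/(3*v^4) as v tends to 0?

-9/8

Direct substitution gives 0/0.
Apply L'Hôpital: lim (27*v^2/2 - 9*v + 3 - 3*e^(-3*v))/(-12*v^3), still 0/0.
Apply L'Hôpital: lim (27*v - 9 + 9*e^(-3*v))/(-36*v^2), still 0/0.
Apply L'Hôpital: lim (27 - 27*e^(-3*v))/(-72*v), still 0/0.
After 4 applications of L'Hôpital's rule the quotient is (81*e^(-3*v))/(-72); substituting v = 0 gives -9/8.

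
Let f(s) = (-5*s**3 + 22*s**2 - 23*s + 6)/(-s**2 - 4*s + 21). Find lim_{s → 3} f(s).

13/5

Direct substitution gives 0/0, so factor. Both numerator and denominator have (s - 3) as a factor.
After cancelling, the expression reduces to (-5*s^2 + 7*s - 2)/(-s - 7).
Substituting s = 3 gives 13/5.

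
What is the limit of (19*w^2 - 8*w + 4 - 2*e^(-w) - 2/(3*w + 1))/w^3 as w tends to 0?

Substitution gives 0/0 (the numerator vanishes to order 3).
Expand each term to order w^3: the coefficient of w^3 in -2·e^(-w) is 1/3 and in -2·1/(1 + 3w) is 54.
Lower-order terms cancel with the polynomial part, so the numerator is (163/3)·w^3 + o(w^3), and the limit is (163/3)/(1) = 163/3.

163/3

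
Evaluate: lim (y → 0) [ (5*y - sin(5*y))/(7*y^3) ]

125/42

Direct substitution gives 0/0.
Apply L'Hôpital: lim (5 - 5*cos(5*y))/(21*y^2), still 0/0.
Apply L'Hôpital: lim (25*sin(5*y))/(42*y), still 0/0.
After 3 applications of L'Hôpital's rule the quotient is (125*cos(5*y))/(42); substituting y = 0 gives 125/42.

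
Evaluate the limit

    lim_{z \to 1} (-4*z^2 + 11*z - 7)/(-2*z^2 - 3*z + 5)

Direct substitution gives 0/0, so factor. Both numerator and denominator have (z - 1) as a factor.
After cancelling, the expression reduces to (7 - 4*z)/(-2*z - 5).
Substituting z = 1 gives -3/7.

-3/7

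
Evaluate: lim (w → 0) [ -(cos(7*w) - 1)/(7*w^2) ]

7/2

Direct substitution gives 0/0.
Apply L'Hôpital: lim (-7*sin(7*w))/(-14*w), still 0/0.
After 2 applications of L'Hôpital's rule the quotient is (-49*cos(7*w))/(-14); substituting w = 0 gives 7/2.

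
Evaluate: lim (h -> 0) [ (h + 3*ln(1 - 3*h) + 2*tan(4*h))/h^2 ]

-27/2

Substitution gives 0/0; apply L'Hôpital's rule 2 times.
After differentiating numerator and denominator 2 times the quotient is (64*tan(4*h)/cos(4*h)^2 - 27/(3*h - 1)^2)/(2); at h = 0 this is -27/2.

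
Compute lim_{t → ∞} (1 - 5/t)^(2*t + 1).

e^(-10)

Write it as [(1 - 5/t)^t]^(2) · (1 - 5/t)^(1). The bracketed term tends to e^(-5) and the second factor to 1, so the limit is e^(-10).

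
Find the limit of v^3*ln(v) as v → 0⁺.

0

This is a 0·(−∞) form. Rewrite as 1·ln(v) / v^(−3) and apply L'Hôpital:
the derivative quotient is 1·(1/v) / (−3·v^(−4)) = (-1/3)·v^3 → 0.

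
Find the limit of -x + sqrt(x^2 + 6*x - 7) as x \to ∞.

3

This has the form ∞ − ∞. Multiply and divide by the conjugate √(x^2 + 6*x - 7) + x.
That gives (6x - 7) / (√(x^2 + 6*x - 7) + x).
Divide numerator and denominator by x: the limit is 6/(2·1) = 3.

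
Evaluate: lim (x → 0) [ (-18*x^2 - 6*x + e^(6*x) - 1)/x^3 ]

36

Direct substitution gives 0/0.
Apply L'Hôpital: lim (-36*x + 6*e^(6*x) - 6)/(3*x^2), still 0/0.
Apply L'Hôpital: lim (36*e^(6*x) - 36)/(6*x), still 0/0.
After 3 applications of L'Hôpital's rule the quotient is (216*e^(6*x))/(6); substituting x = 0 gives 36.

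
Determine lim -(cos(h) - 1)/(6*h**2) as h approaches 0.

1/12

Direct substitution gives 0/0.
Apply L'Hôpital: lim (-sin(h))/(-12*h), still 0/0.
After 2 applications of L'Hôpital's rule the quotient is (-cos(h))/(-12); substituting h = 0 gives 1/12.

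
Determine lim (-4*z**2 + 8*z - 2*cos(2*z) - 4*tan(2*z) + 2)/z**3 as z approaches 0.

-32/3

Substitution gives 0/0; apply L'Hôpital's rule 3 times.
After differentiating numerator and denominator 3 times the quotient is (-16*sin(2*z) - 192*tan(2*z)^4 - 256*tan(2*z)^2 - 64)/(6); at z = 0 this is -32/3.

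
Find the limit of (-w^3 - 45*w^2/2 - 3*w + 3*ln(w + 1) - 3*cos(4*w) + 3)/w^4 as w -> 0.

Substitution gives 0/0 (the numerator vanishes to order 4).
Expand each term to order w^4: the coefficient of w^4 in -3·cos(4w) is -32 and in 3·ln(1 + w) is -3/4.
Lower-order terms cancel with the polynomial part, so the numerator is (-131/4)·w^4 + o(w^4), and the limit is (-131/4)/(1) = -131/4.

-131/4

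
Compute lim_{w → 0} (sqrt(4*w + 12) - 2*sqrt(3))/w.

√(3)/3

A 0/0 form; rationalise with √(12 + 4w) + √12. This collapses the numerator to 4w, leaving 4/(√(12 + 4w) + √12) → 4/(2√12) = √(3)/3.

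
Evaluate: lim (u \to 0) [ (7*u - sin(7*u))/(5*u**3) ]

Direct substitution gives 0/0.
Apply L'Hôpital: lim (7 - 7*cos(7*u))/(15*u^2), still 0/0.
Apply L'Hôpital: lim (49*sin(7*u))/(30*u), still 0/0.
After 3 applications of L'Hôpital's rule the quotient is (343*cos(7*u))/(30); substituting u = 0 gives 343/30.

343/30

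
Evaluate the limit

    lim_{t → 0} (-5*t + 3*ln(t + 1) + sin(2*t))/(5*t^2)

-3/10

Substitution gives 0/0 (the numerator vanishes to order 2).
Expand each term to order t^2: the coefficient of t^2 in sin(2t) is 0 and in 3·ln(1 + t) is -3/2.
Lower-order terms cancel with the polynomial part, so the numerator is (-3/2)·t^2 + o(t^2), and the limit is (-3/2)/(5) = -3/10.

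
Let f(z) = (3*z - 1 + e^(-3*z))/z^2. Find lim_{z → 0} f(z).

9/2

Direct substitution gives 0/0.
Apply L'Hôpital: lim (3 - 3*e^(-3*z))/(2*z), still 0/0.
After 2 applications of L'Hôpital's rule the quotient is (9*e^(-3*z))/(2); substituting z = 0 gives 9/2.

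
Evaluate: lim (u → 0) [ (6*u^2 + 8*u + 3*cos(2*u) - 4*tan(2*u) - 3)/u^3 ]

-32/3

Substitution gives 0/0 (the numerator vanishes to order 3).
Expand each term to order u^3: the coefficient of u^3 in 3·cos(2u) is 0 and in -4·tan(2u) is -32/3.
Lower-order terms cancel with the polynomial part, so the numerator is (-32/3)·u^3 + o(u^3), and the limit is (-32/3)/(1) = -32/3.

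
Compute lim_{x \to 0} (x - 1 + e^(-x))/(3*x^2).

Direct substitution gives 0/0.
Apply L'Hôpital: lim (1 - e^(-x))/(6*x), still 0/0.
After 2 applications of L'Hôpital's rule the quotient is (e^(-x))/(6); substituting x = 0 gives 1/6.

1/6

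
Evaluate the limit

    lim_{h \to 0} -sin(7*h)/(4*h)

Substitution gives 0/0.
Write it as (7/(-4))·sin(7h)/(7h); since sin(u)/u → 1, the limit is -7/4.

-7/4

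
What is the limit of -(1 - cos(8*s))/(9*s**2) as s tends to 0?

Substitution gives 0/0.
Use (1 − cos u)/u² → 1/2 with u = 8s: the limit is 8²/(2·(-9)) = -32/9.

-32/9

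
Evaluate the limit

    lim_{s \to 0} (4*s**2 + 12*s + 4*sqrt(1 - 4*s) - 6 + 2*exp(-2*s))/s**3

-56/3

Substitution gives 0/0 (the numerator vanishes to order 3).
Expand each term to order s^3: the coefficient of s^3 in 4·√(1 - 4s) is -16 and in 2·e^(-2s) is -8/3.
Lower-order terms cancel with the polynomial part, so the numerator is (-56/3)·s^3 + o(s^3), and the limit is (-56/3)/(1) = -56/3.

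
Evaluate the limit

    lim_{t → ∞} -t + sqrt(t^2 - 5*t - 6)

-5/2

This has the form ∞ − ∞. Multiply and divide by the conjugate √(t^2 - 5*t - 6) + t.
That gives (-5t - 6) / (√(t^2 - 5*t - 6) + t).
Divide numerator and denominator by t: the limit is -5/(2·1) = -5/2.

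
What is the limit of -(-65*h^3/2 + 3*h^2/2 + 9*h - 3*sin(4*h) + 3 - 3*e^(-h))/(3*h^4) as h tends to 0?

Substitution gives 0/0; apply L'Hôpital's rule 4 times.
After differentiating numerator and denominator 4 times the quotient is (-768*sin(4*h) - 3*e^(-h))/(-72); at h = 0 this is 1/24.

1/24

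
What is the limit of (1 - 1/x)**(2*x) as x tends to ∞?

e^(-2)

The base → 1 and the exponent → ∞: a 1^∞ form.
Take logarithms: (2x)·ln(1 - 1/x). Since ln(1+u) ~ u for small u, this behaves like (2x)·(-1/x) → -2.
So the limit is e^(-2).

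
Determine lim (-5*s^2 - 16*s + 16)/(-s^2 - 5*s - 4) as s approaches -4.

8

At s = -4 both the top and bottom vanish — a removable singularity. Factoring out (s + 4) from each leaves (4 - 5*s)/(-s - 1), which at s = -4 equals 8.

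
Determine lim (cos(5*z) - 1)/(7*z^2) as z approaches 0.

-25/14

Direct substitution gives 0/0.
Apply L'Hôpital: lim (-5*sin(5*z))/(14*z), still 0/0.
After 2 applications of L'Hôpital's rule the quotient is (-25*cos(5*z))/(14); substituting z = 0 gives -25/14.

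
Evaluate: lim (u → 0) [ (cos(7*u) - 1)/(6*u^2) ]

-49/12

Direct substitution gives 0/0.
Apply L'Hôpital: lim (-7*sin(7*u))/(12*u), still 0/0.
After 2 applications of L'Hôpital's rule the quotient is (-49*cos(7*u))/(12); substituting u = 0 gives -49/12.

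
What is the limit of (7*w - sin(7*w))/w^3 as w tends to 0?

Direct substitution gives 0/0.
Apply L'Hôpital: lim (7 - 7*cos(7*w))/(3*w^2), still 0/0.
Apply L'Hôpital: lim (49*sin(7*w))/(6*w), still 0/0.
After 3 applications of L'Hôpital's rule the quotient is (343*cos(7*w))/(6); substituting w = 0 gives 343/6.

343/6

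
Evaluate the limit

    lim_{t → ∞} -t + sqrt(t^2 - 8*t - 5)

This has the form ∞ − ∞. Multiply and divide by the conjugate √(t^2 - 8*t - 5) + t.
That gives (-8t - 5) / (√(t^2 - 8*t - 5) + t).
Divide numerator and denominator by t: the limit is -8/(2·1) = -4.

-4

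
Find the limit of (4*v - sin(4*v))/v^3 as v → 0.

Direct substitution gives 0/0.
Apply L'Hôpital: lim (4 - 4*cos(4*v))/(3*v^2), still 0/0.
Apply L'Hôpital: lim (16*sin(4*v))/(6*v), still 0/0.
After 3 applications of L'Hôpital's rule the quotient is (64*cos(4*v))/(6); substituting v = 0 gives 32/3.

32/3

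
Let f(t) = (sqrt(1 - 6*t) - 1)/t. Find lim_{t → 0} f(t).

Substitution gives 0/0. Multiply numerator and denominator by the conjugate √(1 - 6t) + √1.
The numerator becomes (1 - 6t) − 1 = -6t, so the expression simplifies to -6/(√(1 - 6t) + √1).
Letting t → 0 gives -6/(2√1) = -3.

-3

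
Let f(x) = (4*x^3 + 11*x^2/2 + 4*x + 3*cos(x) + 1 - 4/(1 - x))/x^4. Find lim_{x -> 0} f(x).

Substitution gives 0/0 (the numerator vanishes to order 4).
Expand each term to order x^4: the coefficient of x^4 in 3·cos(x) is 1/8 and in -4·1/(1 - x) is -4.
Lower-order terms cancel with the polynomial part, so the numerator is (-31/8)·x^4 + o(x^4), and the limit is (-31/8)/(1) = -31/8.

-31/8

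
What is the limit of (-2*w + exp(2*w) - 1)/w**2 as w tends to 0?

Direct substitution gives 0/0.
Apply L'Hôpital: lim (2*e^(2*w) - 2)/(2*w), still 0/0.
After 2 applications of L'Hôpital's rule the quotient is (4*e^(2*w))/(2); substituting w = 0 gives 2.

2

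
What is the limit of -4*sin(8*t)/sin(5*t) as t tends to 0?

Substitution gives 0/0.
Divide numerator and denominator by t: sin(8t)/t → 8 and sin(5t)/t → 5, so the limit is -4·8/5 = -32/5.

-32/5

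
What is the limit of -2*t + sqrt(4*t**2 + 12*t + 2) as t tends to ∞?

3

An ∞ − ∞ form. Rationalising with the conjugate, the difference becomes (12t + 2) / (√(4*t^2 + 12*t + 2) + 2t).
For large t the denominator behaves like 2·2t, so the quotient tends to 12/4 = 3.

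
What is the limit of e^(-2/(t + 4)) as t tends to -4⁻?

∞

As t → -4⁻, -2/(t + 4) → +∞, so e^(-2/(t + 4)) → ∞.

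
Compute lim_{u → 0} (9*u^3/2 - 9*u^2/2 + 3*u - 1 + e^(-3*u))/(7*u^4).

Direct substitution gives 0/0.
Apply L'Hôpital: lim (27*u^2/2 - 9*u + 3 - 3*e^(-3*u))/(28*u^3), still 0/0.
Apply L'Hôpital: lim (27*u - 9 + 9*e^(-3*u))/(84*u^2), still 0/0.
Apply L'Hôpital: lim (27 - 27*e^(-3*u))/(168*u), still 0/0.
After 4 applications of L'Hôpital's rule the quotient is (81*e^(-3*u))/(168); substituting u = 0 gives 27/56.

27/56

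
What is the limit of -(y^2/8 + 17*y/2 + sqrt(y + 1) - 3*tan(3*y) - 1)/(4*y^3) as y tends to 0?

Substitution gives 0/0 (the numerator vanishes to order 3).
Expand each term to order y^3: the coefficient of y^3 in √(1 + y) is 1/16 and in -3·tan(3y) is -27.
Lower-order terms cancel with the polynomial part, so the numerator is (-431/16)·y^3 + o(y^3), and the limit is (-431/16)/(-4) = 431/64.

431/64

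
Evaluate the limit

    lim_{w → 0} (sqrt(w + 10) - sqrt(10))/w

√(10)/20

A 0/0 form; rationalise with √(10 + w) + √10. This collapses the numerator to w, leaving 1/(√(10 + w) + √10) → 1/(2√10) = √(10)/20.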